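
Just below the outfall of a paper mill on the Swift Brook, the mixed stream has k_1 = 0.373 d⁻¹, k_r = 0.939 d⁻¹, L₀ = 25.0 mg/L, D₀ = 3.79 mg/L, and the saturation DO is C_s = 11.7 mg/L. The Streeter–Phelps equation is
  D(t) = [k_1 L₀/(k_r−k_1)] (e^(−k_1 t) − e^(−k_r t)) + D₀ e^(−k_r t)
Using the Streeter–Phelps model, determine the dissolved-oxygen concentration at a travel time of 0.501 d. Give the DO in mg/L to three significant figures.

k_1 L₀/(k_r−k_1) = 0.373×25.0/(0.939−0.373) = 9.325/0.5660 = 16.48 mg/L.
e^(−k_1 t) = e^(−0.373×0.5010) = 0.8295; e^(−k_r t) = e^(−0.939×0.5010) = 0.6247.
D = 16.48 × (0.8295 − 0.6247) + 3.79 × 0.6247 = 3.374 + 2.368 = 5.742 mg/L.
DO = C_s − D = 11.7 − 5.742 = 5.958 mg/L.

DO ≈ 5.96 mg/L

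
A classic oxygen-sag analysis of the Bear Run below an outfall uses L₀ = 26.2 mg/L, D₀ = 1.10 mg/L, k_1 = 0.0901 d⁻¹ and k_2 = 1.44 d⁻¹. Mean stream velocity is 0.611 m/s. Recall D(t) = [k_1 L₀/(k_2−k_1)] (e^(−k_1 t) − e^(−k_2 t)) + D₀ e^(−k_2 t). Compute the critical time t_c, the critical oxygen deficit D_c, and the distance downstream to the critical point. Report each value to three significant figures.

t_c ≈ 1.32 d; D_c ≈ 1.46 mg/L; x_c ≈ 69.6 km

At the critical point dD/dt = 0, so k_1 L₀ e^(−k_1 t) = k_2 D. Substituting D(t) from the Streeter–Phelps equation and solving for t gives
t_c = ln[(k_2/k_1)(1 − D₀(k_2−k_1)/(k_1 L₀))] / (k_2−k_1).
Here k_2−k_1 = 1.350 d⁻¹ and 1 − D₀(k_2−k_1)/(k_1 L₀) = 1 − 1.10×1.350/(0.0901×26.2) = 0.3710, so
t_c = ln(15.98 × 0.3710) / 1.350 = 1.780 / 1.350 = 1.319 d.
L(t_c) = L₀ e^(−k_1 t_c) = 26.2 × 0.8880 = 23.27 mg/L, and at the critical point k_2 D_c = k_1 L, so D_c = (0.0901/1.44) × 23.27 = 1.456 mg/L.
x_c = v t_c = 0.611 m/s × 1.319 d × 86400 s/d = 69600 m ≈ 69.6 km.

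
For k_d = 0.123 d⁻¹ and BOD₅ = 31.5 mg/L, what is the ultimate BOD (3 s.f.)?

BOD₅ = L₀(1 − e^(−5k_d)) ⇒ L₀ = BOD₅ / (1 − e^(−5×0.123))
= 31.5 / (1 − 0.5406) = 31.5 / 0.4594 = 68.57 mg/L.

L₀ ≈ 68.6 mg/L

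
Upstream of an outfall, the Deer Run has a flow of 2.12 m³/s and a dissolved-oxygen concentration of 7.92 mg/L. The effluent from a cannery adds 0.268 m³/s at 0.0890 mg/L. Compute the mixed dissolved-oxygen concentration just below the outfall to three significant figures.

7.04 mg/L

Flow-weighted mixing: C = (Q_r C_r + Q_w C_w)/(Q_r + Q_w)
= (2.12×7.92 + 0.268×0.0890)/(2.12 + 0.268) = 16.81/2.388 = 7.041 mg/L.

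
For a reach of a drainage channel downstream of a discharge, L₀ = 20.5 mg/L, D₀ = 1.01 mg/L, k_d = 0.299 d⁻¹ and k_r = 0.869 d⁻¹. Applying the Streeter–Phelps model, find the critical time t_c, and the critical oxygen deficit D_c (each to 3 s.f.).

t_c ≈ 1.70 d; D_c ≈ 4.24 mg/L

t_c = [1/(k_r−k_d)] ln[(k_r/k_d)(1 − D₀(k_r−k_d)/(k_d L₀))]
= [1/(0.869−0.299)] ln[(0.869/0.299)(1 − 1.01×0.5700/(0.299×20.5))]
= (1/0.5700) ln[2.906 × 0.9061] = 1.754 × ln(2.633) = 1.754 × 0.9683 = 1.699 d.
D_c = (k_d/k_r) L₀ e^(−k_d t_c) = (0.299/0.869) × 20.5 × e^(−0.299×1.699) = 0.3441 × 20.5 × 0.6017 = 4.244 mg/L.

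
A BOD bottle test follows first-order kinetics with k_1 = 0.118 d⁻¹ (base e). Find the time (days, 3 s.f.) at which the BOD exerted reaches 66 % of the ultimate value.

y/L₀ = 1 − e^(−k_1 t) = 0.66 ⇒ e^(−k_1 t) = 0.340
t = −ln(0.340) / 0.118 = 1.079 / 0.118 = 9.142 d.

t ≈ 9.14 d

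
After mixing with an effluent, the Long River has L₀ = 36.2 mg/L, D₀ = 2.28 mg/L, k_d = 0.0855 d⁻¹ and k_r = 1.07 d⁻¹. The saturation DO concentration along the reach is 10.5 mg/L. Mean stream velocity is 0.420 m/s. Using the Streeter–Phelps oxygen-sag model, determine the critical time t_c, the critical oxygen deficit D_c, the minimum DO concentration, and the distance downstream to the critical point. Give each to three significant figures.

With k_r/k_d = 12.51 and 1 − D₀(k_r−k_d)/(k_d L₀) = 0.2748,
t_c = ln(12.51 × 0.2748) / (1.07 − 0.0855) = ln(3.439) / 0.9845 = 1.235/0.9845 = 1.255 d.
D_c = (k_d/k_r) L₀ e^(−k_d t_c) = (0.0855/1.07) × 36.2 × e^(−0.0855×1.255) = 0.07991 × 36.2 × 0.8983 = 2.598 mg/L.
Minimum DO = C_s − D_c = 10.5 − 2.598 = 7.902 mg/L.
x_c = v t_c = 0.420 m/s × 1.255 d × 86400 s/d = 45520 m ≈ 45.5 km.

t_c ≈ 1.25 d; D_c ≈ 2.60 mg/L; min DO ≈ 7.90 mg/L; x_c ≈ 45.5 km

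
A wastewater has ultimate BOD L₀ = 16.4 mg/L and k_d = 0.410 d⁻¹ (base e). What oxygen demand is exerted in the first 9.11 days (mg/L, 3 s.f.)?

y_t = L₀(1 − e^(−k_d t)) = 16.4 × (1 − e^(−0.410×9.11))
= 16.4 × (1 − 0.02387) = 16.4 × 0.9761 = 16.01 mg/L.

y ≈ 16.0 mg/L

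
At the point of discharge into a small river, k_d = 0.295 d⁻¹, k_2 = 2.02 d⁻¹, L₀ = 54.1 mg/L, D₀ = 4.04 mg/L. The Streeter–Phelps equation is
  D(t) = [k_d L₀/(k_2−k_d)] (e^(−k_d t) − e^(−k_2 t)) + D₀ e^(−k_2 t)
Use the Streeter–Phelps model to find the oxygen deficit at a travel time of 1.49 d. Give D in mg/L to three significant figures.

D ≈ 5.70 mg/L

k_d L₀/(k_2−k_d) = 0.295×54.1/(2.02−0.295) = 15.96/1.725 = 9.252 mg/L.
e^(−k_d t) = e^(−0.295×1.490) = 0.6443; e^(−k_2 t) = e^(−2.02×1.490) = 0.04930.
D = 9.252 × (0.6443 − 0.04930) + 4.04 × 0.04930 = 5.505 + 0.1992 = 5.704 mg/L.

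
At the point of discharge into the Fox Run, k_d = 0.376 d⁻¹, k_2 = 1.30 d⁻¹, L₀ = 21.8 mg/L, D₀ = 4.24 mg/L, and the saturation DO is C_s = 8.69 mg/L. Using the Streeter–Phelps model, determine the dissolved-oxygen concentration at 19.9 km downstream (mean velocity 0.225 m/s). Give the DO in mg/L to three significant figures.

DO ≈ 3.88 mg/L

Travel time t = x/v = 19.9 km / (0.225 m/s) = 19900 m / 0.225 m/s = 88440 s = 1.024 d.
k_d L₀/(k_2−k_d) = 0.376×21.8/(1.30−0.376) = 8.197/0.9240 = 8.871 mg/L.
e^(−k_d t) = e^(−0.376×1.024) = 0.6805; e^(−k_2 t) = e^(−1.30×1.024) = 0.2643.
D = 8.871 × (0.6805 − 0.2643) + 4.24 × 0.2643 = 3.693 + 1.121 = 4.813 mg/L.
DO = C_s − D = 8.69 − 4.813 = 3.877 mg/L.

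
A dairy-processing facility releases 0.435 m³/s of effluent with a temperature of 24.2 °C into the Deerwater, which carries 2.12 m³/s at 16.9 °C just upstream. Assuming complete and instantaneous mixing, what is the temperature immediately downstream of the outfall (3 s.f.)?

18.1 °C

Flow-weighted mixing: C = (Q_r C_r + Q_w C_w)/(Q_r + Q_w)
= (2.12×16.9 + 0.435×24.2)/(2.12 + 0.435) = 46.35/2.555 = 18.14 °C.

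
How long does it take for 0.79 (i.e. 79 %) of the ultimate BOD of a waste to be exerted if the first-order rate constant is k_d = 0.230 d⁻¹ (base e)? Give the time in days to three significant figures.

y/L₀ = 1 − e^(−k_d t) = 0.79 ⇒ e^(−k_d t) = 0.210
t = −ln(0.210) / 0.230 = 1.561 / 0.230 = 6.785 d.

t ≈ 6.79 d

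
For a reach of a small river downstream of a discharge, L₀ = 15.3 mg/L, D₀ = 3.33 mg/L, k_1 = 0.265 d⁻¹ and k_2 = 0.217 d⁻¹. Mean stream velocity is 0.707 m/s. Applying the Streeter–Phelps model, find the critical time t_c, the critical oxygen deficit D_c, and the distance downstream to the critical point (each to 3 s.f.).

t_c ≈ 3.36 d; D_c ≈ 7.67 mg/L; x_c ≈ 205 km

At the critical point dD/dt = 0, so k_1 L₀ e^(−k_1 t) = k_2 D. Substituting D(t) from the Streeter–Phelps equation and solving for t gives
t_c = ln[(k_2/k_1)(1 − D₀(k_2−k_1)/(k_1 L₀))] / (k_2−k_1).
Here k_2−k_1 = -0.04800 d⁻¹ and 1 − D₀(k_2−k_1)/(k_1 L₀) = 1 − 3.33×-0.04800/(0.265×15.3) = 1.039, so
t_c = ln(0.8189 × 1.039) / -0.04800 = -0.1612 / -0.04800 = 3.358 d.
D_c = (k_1/k_2) L₀ e^(−k_1 t_c) = (0.265/0.217) × 15.3 × e^(−0.265×3.358) = 1.221 × 15.3 × 0.4107 = 7.675 mg/L.
x_c = v t_c = 0.707 m/s × 3.358 d × 86400 s/d = 205100 m ≈ 205 km.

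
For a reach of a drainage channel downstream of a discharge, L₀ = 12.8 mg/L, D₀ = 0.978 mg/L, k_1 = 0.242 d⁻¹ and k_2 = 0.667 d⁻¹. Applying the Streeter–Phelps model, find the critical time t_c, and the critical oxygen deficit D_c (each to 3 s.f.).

t_c ≈ 2.05 d; D_c ≈ 2.83 mg/L

With k_2/k_1 = 2.756 and 1 − D₀(k_2−k_1)/(k_1 L₀) = 0.8658,
t_c = ln(2.756 × 0.8658) / (0.667 − 0.242) = ln(2.386) / 0.4250 = 0.8698/0.4250 = 2.047 d.
L(t_c) = L₀ e^(−k_1 t_c) = 12.8 × 0.6094 = 7.801 mg/L, and at the critical point k_2 D_c = k_1 L, so D_c = (0.242/0.667) × 7.801 = 2.830 mg/L.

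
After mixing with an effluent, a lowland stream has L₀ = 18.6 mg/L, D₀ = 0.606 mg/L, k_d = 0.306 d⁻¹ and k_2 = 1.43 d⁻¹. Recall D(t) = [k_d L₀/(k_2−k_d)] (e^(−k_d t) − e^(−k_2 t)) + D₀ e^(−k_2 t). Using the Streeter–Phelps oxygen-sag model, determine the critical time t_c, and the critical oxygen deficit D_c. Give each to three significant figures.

t_c ≈ 1.26 d; D_c ≈ 2.71 mg/L

At the critical point dD/dt = 0, so k_d L₀ e^(−k_d t) = k_2 D. Substituting D(t) from the Streeter–Phelps equation and solving for t gives
t_c = ln[(k_2/k_d)(1 − D₀(k_2−k_d)/(k_d L₀))] / (k_2−k_d).
Here k_2−k_d = 1.124 d⁻¹ and 1 − D₀(k_2−k_d)/(k_d L₀) = 1 − 0.606×1.124/(0.306×18.6) = 0.8803, so
t_c = ln(4.673 × 0.8803) / 1.124 = 1.414 / 1.124 = 1.258 d.
D_c = (k_d/k_2) L₀ e^(−k_d t_c) = (0.306/1.43) × 18.6 × e^(−0.306×1.258) = 0.2140 × 18.6 × 0.6804 = 2.708 mg/L.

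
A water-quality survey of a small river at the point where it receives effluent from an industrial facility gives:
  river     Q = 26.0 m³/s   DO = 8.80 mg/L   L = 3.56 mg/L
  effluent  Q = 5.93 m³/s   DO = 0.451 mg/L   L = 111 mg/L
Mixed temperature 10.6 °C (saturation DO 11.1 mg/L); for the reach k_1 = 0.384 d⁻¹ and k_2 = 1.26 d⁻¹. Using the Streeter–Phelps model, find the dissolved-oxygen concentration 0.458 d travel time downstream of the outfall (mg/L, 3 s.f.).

DO ≈ 6.08 mg/L

Mixed DO = (26.0×8.80 + 5.93×0.451)/(26.0+5.93) = 231.5/31.93 = 7.249 mg/L.
Mixed L₀ = (26.0×3.56 + 5.93×111)/(31.93) = 750.8/31.93 = 23.51 mg/L.
Initial deficit D₀ = C_s − DO₀ = 11.1 − 7.249 = 3.851 mg/L.
D(0.458) = [0.384×23.51/(1.26−0.384)](e^(−0.384×0.458) − e^(−1.26×0.458)) + 3.851 e^(−1.26×0.458)
= 10.31 × (0.8387 − 0.5615) + 3.851 × 0.5615 = 5.019 mg/L.
DO = 11.1 − 5.019 = 6.081 mg/L.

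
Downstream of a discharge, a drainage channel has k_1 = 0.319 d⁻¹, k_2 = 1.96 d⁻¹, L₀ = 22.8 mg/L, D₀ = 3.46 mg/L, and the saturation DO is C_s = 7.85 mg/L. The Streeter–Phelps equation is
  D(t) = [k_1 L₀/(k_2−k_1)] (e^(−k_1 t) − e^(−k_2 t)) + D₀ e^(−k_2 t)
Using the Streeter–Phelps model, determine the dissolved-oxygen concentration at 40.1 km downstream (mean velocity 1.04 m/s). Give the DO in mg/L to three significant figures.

DO ≈ 4.41 mg/L

Travel time t = x/v = 40.1 km / (1.04 m/s) = 40100 m / 1.04 m/s = 38560 s = 0.4463 d.
k_1 L₀/(k_2−k_1) = 0.319×22.8/(1.96−0.319) = 7.273/1.641 = 4.432 mg/L.
e^(−k_1 t) = e^(−0.319×0.4463) = 0.8673; e^(−k_2 t) = e^(−1.96×0.4463) = 0.4170.
D = 4.432 × (0.8673 − 0.4170) + 3.46 × 0.4170 = 1.996 + 1.443 = 3.439 mg/L.
DO = C_s − D = 7.85 − 3.439 = 4.411 mg/L.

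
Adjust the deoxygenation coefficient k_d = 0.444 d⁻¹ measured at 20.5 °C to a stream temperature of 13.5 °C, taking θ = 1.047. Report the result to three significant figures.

k_d(T₂) = k_d(T₁) · θ^(T₂−T₁) = 0.444 × 1.047^(13.5−20.5)
= 0.444 × 1.047^-7.00 = 0.444 × 0.7251 = 0.3219 d⁻¹.

k_d ≈ 0.322 d⁻¹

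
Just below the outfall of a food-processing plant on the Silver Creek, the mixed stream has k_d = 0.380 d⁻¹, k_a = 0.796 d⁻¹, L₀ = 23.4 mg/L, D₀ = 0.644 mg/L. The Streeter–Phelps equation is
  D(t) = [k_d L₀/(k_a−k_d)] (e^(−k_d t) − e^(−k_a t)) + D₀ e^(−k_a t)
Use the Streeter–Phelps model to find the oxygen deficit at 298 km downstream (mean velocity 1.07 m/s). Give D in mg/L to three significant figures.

Travel time t = x/v = 298 km / (1.07 m/s) = 298000 m / 1.07 m/s = 278500 s = 3.223 d.
k_d L₀/(k_a−k_d) = 0.380×23.4/(0.796−0.380) = 8.892/0.4160 = 21.37 mg/L.
e^(−k_d t) = e^(−0.380×3.223) = 0.2938; e^(−k_a t) = e^(−0.796×3.223) = 0.07685.
D = 21.37 × (0.2938 − 0.07685) + 0.644 × 0.07685 = 4.637 + 0.04949 = 4.686 mg/L.

D ≈ 4.69 mg/L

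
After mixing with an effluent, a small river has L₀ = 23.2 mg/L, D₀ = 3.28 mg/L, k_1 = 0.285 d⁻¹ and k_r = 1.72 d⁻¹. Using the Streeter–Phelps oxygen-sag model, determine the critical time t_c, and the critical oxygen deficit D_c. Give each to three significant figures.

t_c = [1/(k_r−k_1)] ln[(k_r/k_1)(1 − D₀(k_r−k_1)/(k_1 L₀))]
= [1/(1.72−0.285)] ln[(1.72/0.285)(1 − 3.28×1.435/(0.285×23.2))]
= (1/1.435) ln[6.035 × 0.2881] = 0.6969 × ln(1.739) = 0.6969 × 0.5533 = 0.3856 d.
D_c = (k_1/k_r) L₀ e^(−k_1 t_c) = (0.285/1.72) × 23.2 × e^(−0.285×0.3856) = 0.1657 × 23.2 × 0.8959 = 3.444 mg/L.

t_c ≈ 0.386 d; D_c ≈ 3.44 mg/L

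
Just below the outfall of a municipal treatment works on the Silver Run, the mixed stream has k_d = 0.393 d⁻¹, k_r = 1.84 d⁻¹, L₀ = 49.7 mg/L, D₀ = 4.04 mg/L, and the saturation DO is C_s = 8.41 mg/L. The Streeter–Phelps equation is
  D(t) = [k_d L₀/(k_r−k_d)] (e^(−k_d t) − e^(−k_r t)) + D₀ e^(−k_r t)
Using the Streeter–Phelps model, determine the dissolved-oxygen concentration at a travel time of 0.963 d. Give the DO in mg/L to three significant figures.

k_d L₀/(k_r−k_d) = 0.393×49.7/(1.84−0.393) = 19.53/1.447 = 13.50 mg/L.
e^(−k_d t) = e^(−0.393×0.9630) = 0.6849; e^(−k_r t) = e^(−1.84×0.9630) = 0.1700.
D = 13.50 × (0.6849 − 0.1700) + 4.04 × 0.1700 = 6.950 + 0.6868 = 7.637 mg/L.
DO = C_s − D = 8.41 − 7.637 = 0.7727 mg/L.

DO ≈ 0.773 mg/L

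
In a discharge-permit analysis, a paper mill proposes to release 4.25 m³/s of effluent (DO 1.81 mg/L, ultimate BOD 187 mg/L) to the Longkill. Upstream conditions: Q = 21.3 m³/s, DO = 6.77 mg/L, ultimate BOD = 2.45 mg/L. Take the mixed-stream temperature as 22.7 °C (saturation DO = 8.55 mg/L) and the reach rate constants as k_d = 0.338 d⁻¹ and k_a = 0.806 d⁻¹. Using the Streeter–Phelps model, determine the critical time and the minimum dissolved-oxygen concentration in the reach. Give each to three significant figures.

t_c ≈ 1.61 d; minimum DO ≈ 0.485 mg/L

Mixed DO = (21.3×6.77 + 4.25×1.81)/(21.3+4.25) = 151.9/25.55 = 5.945 mg/L.
Mixed L₀ = (21.3×2.45 + 4.25×187)/(25.55) = 846.9/25.55 = 33.15 mg/L.
Initial deficit D₀ = C_s − DO₀ = 8.55 − 5.945 = 2.605 mg/L.
t_c = (1/0.4680) ln[(0.806/0.338)(1 − 2.605×0.4680/(0.338×33.15))] = 2.137 × ln(2.125) = 1.611 d.
D_c = (0.338/0.806) × 33.15 × e^(−0.338×1.611) = 0.4194 × 33.15 × 0.5802 = 8.065 mg/L.
Minimum DO = 8.55 − 8.065 = 0.4852 mg/L.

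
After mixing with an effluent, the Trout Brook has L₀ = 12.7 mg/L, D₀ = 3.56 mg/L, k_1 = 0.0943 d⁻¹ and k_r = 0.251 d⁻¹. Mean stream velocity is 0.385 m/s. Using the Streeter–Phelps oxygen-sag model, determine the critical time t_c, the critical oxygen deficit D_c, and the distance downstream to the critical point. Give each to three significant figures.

At the critical point dD/dt = 0, so k_1 L₀ e^(−k_1 t) = k_r D. Substituting D(t) from the Streeter–Phelps equation and solving for t gives
t_c = ln[(k_r/k_1)(1 − D₀(k_r−k_1)/(k_1 L₀))] / (k_r−k_1).
Here k_r−k_1 = 0.1567 d⁻¹ and 1 − D₀(k_r−k_1)/(k_1 L₀) = 1 − 3.56×0.1567/(0.0943×12.7) = 0.5342, so
t_c = ln(2.662 × 0.5342) / 0.1567 = 0.3520 / 0.1567 = 2.246 d.
L(t_c) = L₀ e^(−k_1 t_c) = 12.7 × 0.8091 = 10.28 mg/L, and at the critical point k_r D_c = k_1 L, so D_c = (0.0943/0.251) × 10.28 = 3.861 mg/L.
x_c = v t_c = 0.385 m/s × 2.246 d × 86400 s/d = 74720 m ≈ 74.7 km.

t_c ≈ 2.25 d; D_c ≈ 3.86 mg/L; x_c ≈ 74.7 km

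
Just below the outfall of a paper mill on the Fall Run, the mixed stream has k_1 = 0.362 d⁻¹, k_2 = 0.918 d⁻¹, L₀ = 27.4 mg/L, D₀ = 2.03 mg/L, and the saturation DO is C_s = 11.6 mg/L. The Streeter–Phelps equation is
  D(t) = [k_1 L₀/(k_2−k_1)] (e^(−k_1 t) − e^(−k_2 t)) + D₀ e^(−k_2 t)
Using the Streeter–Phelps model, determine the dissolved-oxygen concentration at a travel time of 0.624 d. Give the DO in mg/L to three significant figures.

k_1 L₀/(k_2−k_1) = 0.362×27.4/(0.918−0.362) = 9.919/0.5560 = 17.84 mg/L.
e^(−k_1 t) = e^(−0.362×0.6240) = 0.7978; e^(−k_2 t) = e^(−0.918×0.6240) = 0.5639.
D = 17.84 × (0.7978 − 0.5639) + 2.03 × 0.5639 = 4.172 + 1.145 = 5.317 mg/L.
DO = C_s − D = 11.6 − 5.317 = 6.283 mg/L.

DO ≈ 6.28 mg/L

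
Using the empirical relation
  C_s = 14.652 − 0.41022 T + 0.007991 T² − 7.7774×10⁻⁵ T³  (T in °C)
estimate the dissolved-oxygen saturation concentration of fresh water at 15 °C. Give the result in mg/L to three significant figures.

C_s ≈ 10.0 mg/L

C_s = 14.652 − 0.41022×15 + 0.007991×15² − 7.7774×10⁻⁵×15³ = 10.03 mg/L.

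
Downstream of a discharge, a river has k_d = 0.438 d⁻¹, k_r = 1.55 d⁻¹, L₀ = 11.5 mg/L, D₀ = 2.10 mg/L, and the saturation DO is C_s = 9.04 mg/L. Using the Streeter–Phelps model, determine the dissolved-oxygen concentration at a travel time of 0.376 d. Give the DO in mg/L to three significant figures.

k_d L₀/(k_r−k_d) = 0.438×11.5/(1.55−0.438) = 5.037/1.112 = 4.530 mg/L.
e^(−k_d t) = e^(−0.438×0.3760) = 0.8482; e^(−k_r t) = e^(−1.55×0.3760) = 0.5583.
D = 4.530 × (0.8482 − 0.5583) + 2.10 × 0.5583 = 1.313 + 1.172 = 2.485 mg/L.
DO = C_s − D = 9.04 − 2.485 = 6.555 mg/L.

DO ≈ 6.55 mg/L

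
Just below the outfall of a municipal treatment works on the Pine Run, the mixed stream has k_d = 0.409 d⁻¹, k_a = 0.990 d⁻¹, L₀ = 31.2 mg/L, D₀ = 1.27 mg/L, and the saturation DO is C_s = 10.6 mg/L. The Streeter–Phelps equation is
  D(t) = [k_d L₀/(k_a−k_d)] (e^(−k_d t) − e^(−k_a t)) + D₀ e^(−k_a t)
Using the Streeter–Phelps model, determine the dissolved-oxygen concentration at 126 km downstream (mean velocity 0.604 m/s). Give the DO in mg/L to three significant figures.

Travel time t = x/v = 126 km / (0.604 m/s) = 126000 m / 0.604 m/s = 208600 s = 2.414 d.
k_d L₀/(k_a−k_d) = 0.409×31.2/(0.990−0.409) = 12.76/0.5810 = 21.96 mg/L.
e^(−k_d t) = e^(−0.409×2.414) = 0.3725; e^(−k_a t) = e^(−0.990×2.414) = 0.09160.
D = 21.96 × (0.3725 − 0.09160) + 1.27 × 0.09160 = 6.170 + 0.1163 = 6.286 mg/L.
DO = C_s − D = 10.6 − 6.286 = 4.314 mg/L.

DO ≈ 4.31 mg/L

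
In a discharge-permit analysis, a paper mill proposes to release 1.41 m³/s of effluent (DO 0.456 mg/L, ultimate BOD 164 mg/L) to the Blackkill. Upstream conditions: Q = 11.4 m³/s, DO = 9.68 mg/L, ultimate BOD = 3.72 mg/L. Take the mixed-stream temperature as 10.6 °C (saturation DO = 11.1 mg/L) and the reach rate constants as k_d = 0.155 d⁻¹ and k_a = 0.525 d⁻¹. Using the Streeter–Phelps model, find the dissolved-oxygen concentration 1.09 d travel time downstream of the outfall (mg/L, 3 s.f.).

DO ≈ 7.22 mg/L

Mixed DO = (11.4×9.68 + 1.41×0.456)/(11.4+1.41) = 111.0/12.81 = 8.665 mg/L.
Mixed L₀ = (11.4×3.72 + 1.41×164)/(12.81) = 273.6/12.81 = 21.36 mg/L.
Initial deficit D₀ = C_s − DO₀ = 11.1 − 8.665 = 2.435 mg/L.
D(1.09) = [0.155×21.36/(0.525−0.155)](e^(−0.155×1.09) − e^(−0.525×1.09)) + 2.435 e^(−0.525×1.09)
= 8.949 × (0.8446 − 0.5643) + 2.435 × 0.5643 = 3.882 mg/L.
DO = 11.1 − 3.882 = 7.218 mg/L.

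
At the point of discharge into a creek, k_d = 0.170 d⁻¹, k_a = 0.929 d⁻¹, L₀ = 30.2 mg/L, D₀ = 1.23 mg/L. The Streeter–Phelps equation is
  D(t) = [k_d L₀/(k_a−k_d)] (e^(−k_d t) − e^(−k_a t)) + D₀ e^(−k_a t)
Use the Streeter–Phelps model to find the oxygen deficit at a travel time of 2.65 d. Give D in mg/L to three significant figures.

k_d L₀/(k_a−k_d) = 0.170×30.2/(0.929−0.170) = 5.134/0.7590 = 6.764 mg/L.
e^(−k_d t) = e^(−0.170×2.650) = 0.6373; e^(−k_a t) = e^(−0.929×2.650) = 0.08528.
D = 6.764 × (0.6373 − 0.08528) + 1.23 × 0.08528 = 3.734 + 0.1049 = 3.839 mg/L.

D ≈ 3.84 mg/L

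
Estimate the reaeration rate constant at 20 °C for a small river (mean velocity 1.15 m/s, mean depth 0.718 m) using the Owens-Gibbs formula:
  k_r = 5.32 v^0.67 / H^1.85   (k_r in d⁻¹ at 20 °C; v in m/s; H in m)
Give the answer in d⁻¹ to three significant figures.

k_r ≈ 10.8 d⁻¹

k_r = 5.32 × 1.15^0.67 / 0.718^1.85 = 5.32 × 1.098 / 0.5418 = 10.78 d⁻¹.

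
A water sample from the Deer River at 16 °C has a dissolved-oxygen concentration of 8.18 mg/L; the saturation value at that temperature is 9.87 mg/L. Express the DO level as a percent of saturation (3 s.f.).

82.9 % saturation

% saturation = C/C_s × 100 = 8.18/9.87 × 100 = 82.9 %.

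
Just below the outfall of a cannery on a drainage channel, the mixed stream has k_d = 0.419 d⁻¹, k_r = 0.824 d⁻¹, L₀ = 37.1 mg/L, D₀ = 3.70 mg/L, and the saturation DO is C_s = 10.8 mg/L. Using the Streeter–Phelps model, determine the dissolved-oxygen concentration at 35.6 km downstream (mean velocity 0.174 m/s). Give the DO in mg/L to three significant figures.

Travel time t = x/v = 35.6 km / (0.174 m/s) = 35600 m / 0.174 m/s = 204600 s = 2.368 d.
k_d L₀/(k_r−k_d) = 0.419×37.1/(0.824−0.419) = 15.54/0.4050 = 38.38 mg/L.
e^(−k_d t) = e^(−0.419×2.368) = 0.3708; e^(−k_r t) = e^(−0.824×2.368) = 0.1421.
D = 38.38 × (0.3708 − 0.1421) + 3.70 × 0.1421 = 8.777 + 0.5258 = 9.302 mg/L.
DO = C_s − D = 10.8 − 9.302 = 1.498 mg/L.

DO ≈ 1.50 mg/L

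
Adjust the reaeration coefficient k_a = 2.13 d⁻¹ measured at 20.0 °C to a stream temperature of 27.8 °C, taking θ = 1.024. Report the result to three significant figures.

k_a(T₂) = k_a(T₁) · θ^(T₂−T₁) = 2.13 × 1.024^(27.8−20.0)
= 2.13 × 1.024^7.80 = 2.13 × 1.203 = 2.563 d⁻¹.

k_a ≈ 2.56 d⁻¹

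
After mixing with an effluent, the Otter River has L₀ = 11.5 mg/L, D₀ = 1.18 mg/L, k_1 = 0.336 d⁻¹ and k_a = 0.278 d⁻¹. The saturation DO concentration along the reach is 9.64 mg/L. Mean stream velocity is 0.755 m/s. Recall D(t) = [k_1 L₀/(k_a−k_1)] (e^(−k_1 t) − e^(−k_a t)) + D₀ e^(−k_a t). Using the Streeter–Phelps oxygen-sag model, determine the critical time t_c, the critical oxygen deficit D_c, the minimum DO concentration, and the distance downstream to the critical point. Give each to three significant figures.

At the critical point dD/dt = 0, so k_1 L₀ e^(−k_1 t) = k_a D. Substituting D(t) from the Streeter–Phelps equation and solving for t gives
t_c = ln[(k_a/k_1)(1 − D₀(k_a−k_1)/(k_1 L₀))] / (k_a−k_1).
Here k_a−k_1 = -0.05800 d⁻¹ and 1 − D₀(k_a−k_1)/(k_1 L₀) = 1 − 1.18×-0.05800/(0.336×11.5) = 1.018, so
t_c = ln(0.8274 × 1.018) / -0.05800 = -0.1719 / -0.05800 = 2.964 d.
L(t_c) = L₀ e^(−k_1 t_c) = 11.5 × 0.3693 = 4.247 mg/L, and at the critical point k_a D_c = k_1 L, so D_c = (0.336/0.278) × 4.247 = 5.134 mg/L.
Minimum DO = C_s − D_c = 9.64 − 5.134 = 4.506 mg/L.
x_c = v t_c = 0.755 m/s × 2.964 d × 86400 s/d = 193400 m ≈ 193 km.

t_c ≈ 2.96 d; D_c ≈ 5.13 mg/L; min DO ≈ 4.51 mg/L; x_c ≈ 193 km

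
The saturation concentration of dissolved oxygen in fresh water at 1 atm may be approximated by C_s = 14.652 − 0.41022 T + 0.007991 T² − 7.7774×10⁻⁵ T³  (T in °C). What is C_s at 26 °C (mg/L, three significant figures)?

C_s ≈ 8.02 mg/L

C_s = 14.652 − 0.41022×26 + 0.007991×26² − 7.7774×10⁻⁵×26³ = 8.021 mg/L.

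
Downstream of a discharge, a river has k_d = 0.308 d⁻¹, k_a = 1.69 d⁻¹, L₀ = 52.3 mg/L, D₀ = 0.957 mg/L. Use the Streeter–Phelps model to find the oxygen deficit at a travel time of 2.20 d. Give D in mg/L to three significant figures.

D ≈ 5.66 mg/L

k_d L₀/(k_a−k_d) = 0.308×52.3/(1.69−0.308) = 16.11/1.382 = 11.66 mg/L.
e^(−k_d t) = e^(−0.308×2.200) = 0.5078; e^(−k_a t) = e^(−1.69×2.200) = 0.02428.
D = 11.66 × (0.5078 − 0.02428) + 0.957 × 0.02428 = 5.636 + 0.02324 = 5.659 mg/L.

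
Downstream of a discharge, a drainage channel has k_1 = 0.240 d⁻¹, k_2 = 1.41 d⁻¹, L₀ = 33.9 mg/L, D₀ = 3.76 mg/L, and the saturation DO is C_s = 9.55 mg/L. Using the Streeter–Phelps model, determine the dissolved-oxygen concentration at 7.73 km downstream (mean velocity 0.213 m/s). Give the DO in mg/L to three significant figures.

Travel time t = x/v = 7.73 km / (0.213 m/s) = 7730 m / 0.213 m/s = 36290 s = 0.4200 d.
k_1 L₀/(k_2−k_1) = 0.240×33.9/(1.41−0.240) = 8.136/1.170 = 6.954 mg/L.
e^(−k_1 t) = e^(−0.240×0.4200) = 0.9041; e^(−k_2 t) = e^(−1.41×0.4200) = 0.5531.
D = 6.954 × (0.9041 − 0.5531) + 3.76 × 0.5531 = 2.441 + 2.080 = 4.521 mg/L.
DO = C_s − D = 9.55 − 4.521 = 5.029 mg/L.

DO ≈ 5.03 mg/L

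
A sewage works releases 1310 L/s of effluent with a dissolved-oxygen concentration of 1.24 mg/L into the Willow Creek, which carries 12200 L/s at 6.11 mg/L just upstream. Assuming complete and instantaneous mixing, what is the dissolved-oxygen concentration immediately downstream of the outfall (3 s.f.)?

5.64 mg/L

Flow-weighted mixing: C = (Q_r C_r + Q_w C_w)/(Q_r + Q_w)
= (12200×6.11 + 1310×1.24)/(12200 + 1310) = 76170/13510 = 5.638 mg/L.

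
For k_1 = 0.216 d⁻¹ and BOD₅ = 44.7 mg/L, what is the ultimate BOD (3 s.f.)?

BOD₅ = L₀(1 − e^(−5k_1)) ⇒ L₀ = BOD₅ / (1 − e^(−5×0.216))
= 44.7 / (1 − 0.3396) = 44.7 / 0.6604 = 67.69 mg/L.

L₀ ≈ 67.7 mg/L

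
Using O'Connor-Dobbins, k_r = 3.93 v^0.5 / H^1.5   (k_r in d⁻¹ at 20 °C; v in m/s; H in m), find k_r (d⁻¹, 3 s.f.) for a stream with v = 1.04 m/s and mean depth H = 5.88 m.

k_r = 3.93 × 1.04^0.5 / 5.88^1.5 = 3.93 × 1.020 / 14.26 = 0.2811 d⁻¹.

k_r ≈ 0.281 d⁻¹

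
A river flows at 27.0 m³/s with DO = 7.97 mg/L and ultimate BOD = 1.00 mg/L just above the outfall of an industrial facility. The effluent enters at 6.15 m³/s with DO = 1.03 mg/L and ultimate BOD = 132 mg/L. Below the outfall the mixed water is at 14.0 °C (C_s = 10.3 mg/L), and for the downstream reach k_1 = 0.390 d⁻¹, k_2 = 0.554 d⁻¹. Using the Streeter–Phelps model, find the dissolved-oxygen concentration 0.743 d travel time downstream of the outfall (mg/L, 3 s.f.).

Mixed DO = (27.0×7.97 + 6.15×1.03)/(27.0+6.15) = 221.5/33.15 = 6.682 mg/L.
Mixed L₀ = (27.0×1.00 + 6.15×132)/(33.15) = 838.8/33.15 = 25.30 mg/L.
Initial deficit D₀ = C_s − DO₀ = 10.3 − 6.682 = 3.618 mg/L.
D(0.743) = [0.390×25.30/(0.554−0.390)](e^(−0.390×0.743) − e^(−0.554×0.743)) + 3.618 e^(−0.554×0.743)
= 60.17 × (0.7484 − 0.6626) + 3.618 × 0.6626 = 7.563 mg/L.
DO = 10.3 − 7.563 = 2.737 mg/L.

DO ≈ 2.74 mg/L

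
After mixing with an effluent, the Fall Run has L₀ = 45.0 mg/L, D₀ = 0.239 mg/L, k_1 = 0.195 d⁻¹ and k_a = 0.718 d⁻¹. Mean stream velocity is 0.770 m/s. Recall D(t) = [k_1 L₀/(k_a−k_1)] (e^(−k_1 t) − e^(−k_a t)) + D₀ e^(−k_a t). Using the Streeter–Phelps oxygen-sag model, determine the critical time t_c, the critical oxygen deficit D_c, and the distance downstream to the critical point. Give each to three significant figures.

t_c ≈ 2.46 d; D_c ≈ 7.56 mg/L; x_c ≈ 164 km

At the critical point dD/dt = 0, so k_1 L₀ e^(−k_1 t) = k_a D. Substituting D(t) from the Streeter–Phelps equation and solving for t gives
t_c = ln[(k_a/k_1)(1 − D₀(k_a−k_1)/(k_1 L₀))] / (k_a−k_1).
Here k_a−k_1 = 0.5230 d⁻¹ and 1 − D₀(k_a−k_1)/(k_1 L₀) = 1 − 0.239×0.5230/(0.195×45.0) = 0.9858, so
t_c = ln(3.682 × 0.9858) / 0.5230 = 1.289 / 0.5230 = 2.465 d.
D_c = (k_1/k_a) L₀ e^(−k_1 t_c) = (0.195/0.718) × 45.0 × e^(−0.195×2.465) = 0.2716 × 45.0 × 0.6184 = 7.558 mg/L.
x_c = v t_c = 0.770 m/s × 2.465 d × 86400 s/d = 164000 m ≈ 164 km.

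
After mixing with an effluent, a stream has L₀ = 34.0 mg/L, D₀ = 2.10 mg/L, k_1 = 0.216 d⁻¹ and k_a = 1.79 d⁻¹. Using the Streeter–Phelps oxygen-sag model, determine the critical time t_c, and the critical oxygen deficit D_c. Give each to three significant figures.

t_c ≈ 0.964 d; D_c ≈ 3.33 mg/L

At the critical point dD/dt = 0, so k_1 L₀ e^(−k_1 t) = k_a D. Substituting D(t) from the Streeter–Phelps equation and solving for t gives
t_c = ln[(k_a/k_1)(1 − D₀(k_a−k_1)/(k_1 L₀))] / (k_a−k_1).
Here k_a−k_1 = 1.574 d⁻¹ and 1 − D₀(k_a−k_1)/(k_1 L₀) = 1 − 2.10×1.574/(0.216×34.0) = 0.5499, so
t_c = ln(8.287 × 0.5499) / 1.574 = 1.517 / 1.574 = 0.9636 d.
L(t_c) = L₀ e^(−k_1 t_c) = 34.0 × 0.8121 = 27.61 mg/L, and at the critical point k_a D_c = k_1 L, so D_c = (0.216/1.79) × 27.61 = 3.332 mg/L.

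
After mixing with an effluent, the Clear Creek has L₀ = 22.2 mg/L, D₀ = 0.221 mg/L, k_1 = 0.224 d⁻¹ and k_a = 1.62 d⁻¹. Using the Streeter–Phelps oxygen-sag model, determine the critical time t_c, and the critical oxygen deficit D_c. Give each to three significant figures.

At the critical point dD/dt = 0, so k_1 L₀ e^(−k_1 t) = k_a D. Substituting D(t) from the Streeter–Phelps equation and solving for t gives
t_c = ln[(k_a/k_1)(1 − D₀(k_a−k_1)/(k_1 L₀))] / (k_a−k_1).
Here k_a−k_1 = 1.396 d⁻¹ and 1 − D₀(k_a−k_1)/(k_1 L₀) = 1 − 0.221×1.396/(0.224×22.2) = 0.9380, so
t_c = ln(7.232 × 0.9380) / 1.396 = 1.914 / 1.396 = 1.371 d.
L(t_c) = L₀ e^(−k_1 t_c) = 22.2 × 0.7355 = 16.33 mg/L, and at the critical point k_a D_c = k_1 L, so D_c = (0.224/1.62) × 16.33 = 2.258 mg/L.

t_c ≈ 1.37 d; D_c ≈ 2.26 mg/L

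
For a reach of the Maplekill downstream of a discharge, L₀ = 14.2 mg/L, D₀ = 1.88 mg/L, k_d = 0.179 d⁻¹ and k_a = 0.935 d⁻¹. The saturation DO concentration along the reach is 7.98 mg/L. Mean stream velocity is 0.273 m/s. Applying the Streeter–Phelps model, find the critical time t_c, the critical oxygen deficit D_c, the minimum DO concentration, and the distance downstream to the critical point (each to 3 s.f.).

t_c = [1/(k_a−k_d)] ln[(k_a/k_d)(1 − D₀(k_a−k_d)/(k_d L₀))]
= [1/(0.935−0.179)] ln[(0.935/0.179)(1 − 1.88×0.7560/(0.179×14.2))]
= (1/0.7560) ln[5.223 × 0.4408] = 1.323 × ln(2.303) = 1.323 × 0.8341 = 1.103 d.
L(t_c) = L₀ e^(−k_d t_c) = 14.2 × 0.8208 = 11.66 mg/L, and at the critical point k_a D_c = k_d L, so D_c = (0.179/0.935) × 11.66 = 2.231 mg/L.
Minimum DO = C_s − D_c = 7.98 − 2.231 = 5.749 mg/L.
x_c = v t_c = 0.273 m/s × 1.103 d × 86400 s/d = 26020 m ≈ 26.0 km.

t_c ≈ 1.10 d; D_c ≈ 2.23 mg/L; min DO ≈ 5.75 mg/L; x_c ≈ 26.0 km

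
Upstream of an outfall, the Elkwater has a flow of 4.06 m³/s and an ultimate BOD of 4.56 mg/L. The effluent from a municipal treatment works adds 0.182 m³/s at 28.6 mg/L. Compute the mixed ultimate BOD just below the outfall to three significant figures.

5.59 mg/L

Flow-weighted mixing: C = (Q_r C_r + Q_w C_w)/(Q_r + Q_w)
= (4.06×4.56 + 0.182×28.6)/(4.06 + 0.182) = 23.72/4.242 = 5.591 mg/L.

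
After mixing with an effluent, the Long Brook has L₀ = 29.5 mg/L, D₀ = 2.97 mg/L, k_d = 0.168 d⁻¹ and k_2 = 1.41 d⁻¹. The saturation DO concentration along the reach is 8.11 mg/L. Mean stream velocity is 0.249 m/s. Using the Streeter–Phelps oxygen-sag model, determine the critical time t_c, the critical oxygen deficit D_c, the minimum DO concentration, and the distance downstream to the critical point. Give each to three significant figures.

t_c ≈ 0.615 d; D_c ≈ 3.17 mg/L; min DO ≈ 4.94 mg/L; x_c ≈ 13.2 km

With k_2/k_d = 8.393 and 1 − D₀(k_2−k_d)/(k_d L₀) = 0.2557,
t_c = ln(8.393 × 0.2557) / (1.41 − 0.168) = ln(2.146) / 1.242 = 0.7636/1.242 = 0.6148 d.
D_c = (k_d/k_2) L₀ e^(−k_d t_c) = (0.168/1.41) × 29.5 × e^(−0.168×0.6148) = 0.1191 × 29.5 × 0.9019 = 3.170 mg/L.
Minimum DO = C_s − D_c = 8.11 − 3.170 = 4.940 mg/L.
x_c = v t_c = 0.249 m/s × 0.6148 d × 86400 s/d = 13230 m ≈ 13.2 km.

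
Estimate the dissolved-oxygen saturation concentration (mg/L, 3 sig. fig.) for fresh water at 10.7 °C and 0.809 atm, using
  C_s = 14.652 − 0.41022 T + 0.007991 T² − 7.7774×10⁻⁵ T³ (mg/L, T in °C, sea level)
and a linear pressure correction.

At sea level: C_s = 14.652 − 0.41022×10.7 + 0.007991×10.7² − 7.7774×10⁻⁵×10.7³ = 11.08 mg/L.
Pressure correction: C_s' = 11.08 × 0.809 = 8.966 mg/L.

C_s ≈ 8.97 mg/L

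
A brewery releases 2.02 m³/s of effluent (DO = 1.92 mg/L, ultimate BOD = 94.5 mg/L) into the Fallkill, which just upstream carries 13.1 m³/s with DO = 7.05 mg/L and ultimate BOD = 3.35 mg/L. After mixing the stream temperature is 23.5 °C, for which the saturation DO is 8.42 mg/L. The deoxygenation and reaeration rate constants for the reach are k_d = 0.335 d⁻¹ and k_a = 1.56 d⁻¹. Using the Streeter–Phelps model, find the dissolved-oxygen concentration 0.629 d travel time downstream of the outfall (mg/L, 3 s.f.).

DO ≈ 5.80 mg/L

Mixed DO = (13.1×7.05 + 2.02×1.92)/(13.1+2.02) = 96.23/15.12 = 6.365 mg/L.
Mixed L₀ = (13.1×3.35 + 2.02×94.5)/(15.12) = 234.8/15.12 = 15.53 mg/L.
Initial deficit D₀ = C_s − DO₀ = 8.42 − 6.365 = 2.055 mg/L.
D(0.629) = [0.335×15.53/(1.56−0.335)](e^(−0.335×0.629) − e^(−1.56×0.629)) + 2.055 e^(−1.56×0.629)
= 4.246 × (0.8100 − 0.3748) + 2.055 × 0.3748 = 2.618 mg/L.
DO = 8.42 − 2.618 = 5.802 mg/L.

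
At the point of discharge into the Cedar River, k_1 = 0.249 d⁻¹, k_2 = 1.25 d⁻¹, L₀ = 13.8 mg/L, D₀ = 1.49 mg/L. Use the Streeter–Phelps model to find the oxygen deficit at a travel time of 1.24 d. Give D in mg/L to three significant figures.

D ≈ 2.11 mg/L

k_1 L₀/(k_2−k_1) = 0.249×13.8/(1.25−0.249) = 3.436/1.001 = 3.433 mg/L.
e^(−k_1 t) = e^(−0.249×1.240) = 0.7344; e^(−k_2 t) = e^(−1.25×1.240) = 0.2122.
D = 3.433 × (0.7344 − 0.2122) + 1.49 × 0.2122 = 1.792 + 0.3162 = 2.109 mg/L.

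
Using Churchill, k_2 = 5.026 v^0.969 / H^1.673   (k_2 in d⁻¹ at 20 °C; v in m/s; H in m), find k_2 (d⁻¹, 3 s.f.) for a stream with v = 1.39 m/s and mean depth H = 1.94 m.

k_2 ≈ 2.28 d⁻¹

k_2 = 5.026 × 1.39^0.969 / 1.94^1.673 = 5.026 × 1.376 / 3.030 = 2.282 d⁻¹.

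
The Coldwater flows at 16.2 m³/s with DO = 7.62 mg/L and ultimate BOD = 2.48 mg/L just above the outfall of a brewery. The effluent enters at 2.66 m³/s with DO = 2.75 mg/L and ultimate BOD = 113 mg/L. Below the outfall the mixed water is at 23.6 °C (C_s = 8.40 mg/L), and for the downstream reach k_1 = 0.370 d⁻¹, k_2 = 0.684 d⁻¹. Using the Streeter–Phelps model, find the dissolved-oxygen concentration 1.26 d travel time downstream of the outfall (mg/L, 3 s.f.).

DO ≈ 3.42 mg/L

Mixed DO = (16.2×7.62 + 2.66×2.75)/(16.2+2.66) = 130.8/18.86 = 6.933 mg/L.
Mixed L₀ = (16.2×2.48 + 2.66×113)/(18.86) = 340.8/18.86 = 18.07 mg/L.
Initial deficit D₀ = C_s − DO₀ = 8.40 − 6.933 = 1.467 mg/L.
D(1.26) = [0.370×18.07/(0.684−0.370)](e^(−0.370×1.26) − e^(−0.684×1.26)) + 1.467 e^(−0.684×1.26)
= 21.29 × (0.6274 − 0.4224) + 1.467 × 0.4224 = 4.984 mg/L.
DO = 8.40 − 4.984 = 3.416 mg/L.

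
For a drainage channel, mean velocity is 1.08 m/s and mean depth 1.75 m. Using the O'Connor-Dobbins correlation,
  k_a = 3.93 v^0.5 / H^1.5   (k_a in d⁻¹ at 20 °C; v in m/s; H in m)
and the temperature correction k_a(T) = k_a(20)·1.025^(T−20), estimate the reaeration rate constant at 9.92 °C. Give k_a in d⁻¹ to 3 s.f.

k_a ≈ 1.38 d⁻¹

k_a(20) = 3.93 × 1.08^0.5 / 1.75^1.5 = 3.93 × 1.039 / 2.315 = 1.764 d⁻¹.
k_a(9.92) = 1.764 × 1.025^(9.92−20) = 1.764 × 0.7797 = 1.375 d⁻¹.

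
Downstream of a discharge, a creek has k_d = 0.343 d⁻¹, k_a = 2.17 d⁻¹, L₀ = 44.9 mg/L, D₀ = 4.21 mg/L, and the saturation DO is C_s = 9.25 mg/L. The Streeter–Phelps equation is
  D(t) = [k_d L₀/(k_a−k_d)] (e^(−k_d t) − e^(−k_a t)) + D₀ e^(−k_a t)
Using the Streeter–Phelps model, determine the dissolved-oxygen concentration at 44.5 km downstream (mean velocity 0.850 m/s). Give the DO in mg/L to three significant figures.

Travel time t = x/v = 44.5 km / (0.850 m/s) = 44500 m / 0.850 m/s = 52350 s = 0.6059 d.
k_d L₀/(k_a−k_d) = 0.343×44.9/(2.17−0.343) = 15.40/1.827 = 8.430 mg/L.
e^(−k_d t) = e^(−0.343×0.6059) = 0.8123; e^(−k_a t) = e^(−2.17×0.6059) = 0.2685.
D = 8.430 × (0.8123 − 0.2685) + 4.21 × 0.2685 = 4.584 + 1.130 = 5.715 mg/L.
DO = C_s − D = 9.25 − 5.715 = 3.535 mg/L.

DO ≈ 3.54 mg/L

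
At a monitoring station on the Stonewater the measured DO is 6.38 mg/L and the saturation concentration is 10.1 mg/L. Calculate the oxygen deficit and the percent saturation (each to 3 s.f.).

D ≈ 3.72 mg/L; 63.2 % saturation

D = C_s − C = 10.1 − 6.38 = 3.72 mg/L.
% saturation = 6.38/10.1 × 100 = 63.2 %.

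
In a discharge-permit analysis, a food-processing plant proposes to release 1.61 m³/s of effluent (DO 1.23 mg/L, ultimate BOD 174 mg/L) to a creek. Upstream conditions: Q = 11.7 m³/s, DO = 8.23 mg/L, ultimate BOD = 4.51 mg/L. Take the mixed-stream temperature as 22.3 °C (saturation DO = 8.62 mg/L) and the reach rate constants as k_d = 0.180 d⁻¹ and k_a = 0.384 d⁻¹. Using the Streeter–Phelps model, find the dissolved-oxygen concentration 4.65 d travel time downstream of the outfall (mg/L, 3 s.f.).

Mixed DO = (11.7×8.23 + 1.61×1.23)/(11.7+1.61) = 98.27/13.31 = 7.383 mg/L.
Mixed L₀ = (11.7×4.51 + 1.61×174)/(13.31) = 332.9/13.31 = 25.01 mg/L.
Initial deficit D₀ = C_s − DO₀ = 8.62 − 7.383 = 1.237 mg/L.
D(4.65) = [0.180×25.01/(0.384−0.180)](e^(−0.180×4.65) − e^(−0.384×4.65)) + 1.237 e^(−0.384×4.65)
= 22.07 × (0.4330 − 0.1677) + 1.237 × 0.1677 = 6.063 mg/L.
DO = 8.62 − 6.063 = 2.557 mg/L.

DO ≈ 2.56 mg/L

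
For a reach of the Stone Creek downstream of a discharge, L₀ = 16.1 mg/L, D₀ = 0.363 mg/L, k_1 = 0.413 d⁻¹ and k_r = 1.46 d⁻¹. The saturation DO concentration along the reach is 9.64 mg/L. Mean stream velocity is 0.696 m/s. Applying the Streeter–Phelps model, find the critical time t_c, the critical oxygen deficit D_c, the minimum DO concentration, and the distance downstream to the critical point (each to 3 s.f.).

t_c ≈ 1.15 d; D_c ≈ 2.83 mg/L; min DO ≈ 6.81 mg/L; x_c ≈ 69.1 km

With k_r/k_1 = 3.535 and 1 − D₀(k_r−k_1)/(k_1 L₀) = 0.9428,
t_c = ln(3.535 × 0.9428) / (1.46 − 0.413) = ln(3.333) / 1.047 = 1.204/1.047 = 1.150 d.
D_c = (k_1/k_r) L₀ e^(−k_1 t_c) = (0.413/1.46) × 16.1 × e^(−0.413×1.150) = 0.2829 × 16.1 × 0.6220 = 2.833 mg/L.
Minimum DO = C_s − D_c = 9.64 − 2.833 = 6.807 mg/L.
x_c = v t_c = 0.696 m/s × 1.150 d × 86400 s/d = 69150 m ≈ 69.1 km.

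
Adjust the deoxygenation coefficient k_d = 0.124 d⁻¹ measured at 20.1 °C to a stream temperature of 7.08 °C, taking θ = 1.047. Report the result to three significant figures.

k_d ≈ 0.0682 d⁻¹

k_d(T₂) = k_d(T₁) · θ^(T₂−T₁) = 0.124 × 1.047^(7.08−20.1)
= 0.124 × 1.047^-13.0 = 0.124 × 0.5499 = 0.06819 d⁻¹.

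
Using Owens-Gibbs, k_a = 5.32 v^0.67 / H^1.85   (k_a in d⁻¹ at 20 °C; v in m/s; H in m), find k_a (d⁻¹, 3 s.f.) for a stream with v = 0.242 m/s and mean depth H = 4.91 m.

k_a = 5.32 × 0.242^0.67 / 4.91^1.85 = 5.32 × 0.3865 / 18.99 = 0.1083 d⁻¹.

k_a ≈ 0.108 d⁻¹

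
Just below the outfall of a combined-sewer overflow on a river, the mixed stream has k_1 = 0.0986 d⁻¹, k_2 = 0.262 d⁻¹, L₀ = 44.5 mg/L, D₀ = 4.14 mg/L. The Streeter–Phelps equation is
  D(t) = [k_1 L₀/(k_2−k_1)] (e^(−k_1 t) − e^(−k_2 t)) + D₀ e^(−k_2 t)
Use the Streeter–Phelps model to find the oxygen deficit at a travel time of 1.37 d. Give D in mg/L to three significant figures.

k_1 L₀/(k_2−k_1) = 0.0986×44.5/(0.262−0.0986) = 4.388/0.1634 = 26.85 mg/L.
e^(−k_1 t) = e^(−0.0986×1.370) = 0.8736; e^(−k_2 t) = e^(−0.262×1.370) = 0.6984.
D = 26.85 × (0.8736 − 0.6984) + 4.14 × 0.6984 = 4.705 + 2.891 = 7.597 mg/L.

D ≈ 7.60 mg/L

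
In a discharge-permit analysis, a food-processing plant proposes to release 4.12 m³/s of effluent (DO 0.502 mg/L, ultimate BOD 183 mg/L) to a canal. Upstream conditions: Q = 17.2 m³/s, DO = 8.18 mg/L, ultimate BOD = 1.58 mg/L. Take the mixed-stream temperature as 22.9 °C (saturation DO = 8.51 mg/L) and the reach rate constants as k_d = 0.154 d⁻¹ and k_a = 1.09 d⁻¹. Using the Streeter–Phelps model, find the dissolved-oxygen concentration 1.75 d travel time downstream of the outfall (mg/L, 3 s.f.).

Mixed DO = (17.2×8.18 + 4.12×0.502)/(17.2+4.12) = 142.8/21.32 = 6.696 mg/L.
Mixed L₀ = (17.2×1.58 + 4.12×183)/(21.32) = 781.1/21.32 = 36.64 mg/L.
Initial deficit D₀ = C_s − DO₀ = 8.51 − 6.696 = 1.814 mg/L.
D(1.75) = [0.154×36.64/(1.09−0.154)](e^(−0.154×1.75) − e^(−1.09×1.75)) + 1.814 e^(−1.09×1.75)
= 6.028 × (0.7638 − 0.1485) + 1.814 × 0.1485 = 3.978 mg/L.
DO = 8.51 − 3.978 = 4.532 mg/L.

DO ≈ 4.53 mg/L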